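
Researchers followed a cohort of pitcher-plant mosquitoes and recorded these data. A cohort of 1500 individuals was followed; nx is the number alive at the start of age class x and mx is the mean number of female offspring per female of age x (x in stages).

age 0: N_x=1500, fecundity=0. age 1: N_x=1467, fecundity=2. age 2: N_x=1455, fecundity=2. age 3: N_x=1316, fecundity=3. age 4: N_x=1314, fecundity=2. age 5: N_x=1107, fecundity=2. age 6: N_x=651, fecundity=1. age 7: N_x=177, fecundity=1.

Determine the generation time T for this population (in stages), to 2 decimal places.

3.06

lx = nx/n0 = nx/1500: 1, 0.978, 0.97, 0.87733…, 0.876, 0.738, 0.434, 0.118
lx·mx: 0, 1.956, 1.94, 2.632…, 1.752, 1.476, 0.434, 0.118 → R0 = 10.308…
x·lx·mx: 0, 1.956, 3.88, 7.896…, 7.008, 7.38, 2.604, 0.826 → Σ = 31.55…
T = 31.55… / 10.308… = 3.06073… → 3.06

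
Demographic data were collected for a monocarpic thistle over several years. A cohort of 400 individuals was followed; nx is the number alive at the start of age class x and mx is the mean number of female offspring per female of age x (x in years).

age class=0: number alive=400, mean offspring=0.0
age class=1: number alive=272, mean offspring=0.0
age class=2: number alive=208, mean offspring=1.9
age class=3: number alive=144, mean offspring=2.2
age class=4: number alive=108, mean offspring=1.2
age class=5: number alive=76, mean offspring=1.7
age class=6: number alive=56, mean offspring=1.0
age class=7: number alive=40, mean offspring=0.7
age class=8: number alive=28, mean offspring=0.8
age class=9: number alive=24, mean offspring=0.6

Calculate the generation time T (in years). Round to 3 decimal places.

3.432

lx = nx/n0 = nx/400: 1, 0.68, 0.52, 0.36, 0.27, 0.19, 0.14, 0.1, 0.07, 0.06
lx·mx: 0, 0, 0.988, 0.792, 0.324, 0.323, 0.14, 0.07, 0.056, 0.036 → R0 = 2.729
x·lx·mx: 0, 0, 1.976, 2.376, 1.296, 1.615, 0.84, 0.49, 0.448, 0.324 → Σ = 9.365
T = 9.365 / 2.729 = 3.43166… → 3.432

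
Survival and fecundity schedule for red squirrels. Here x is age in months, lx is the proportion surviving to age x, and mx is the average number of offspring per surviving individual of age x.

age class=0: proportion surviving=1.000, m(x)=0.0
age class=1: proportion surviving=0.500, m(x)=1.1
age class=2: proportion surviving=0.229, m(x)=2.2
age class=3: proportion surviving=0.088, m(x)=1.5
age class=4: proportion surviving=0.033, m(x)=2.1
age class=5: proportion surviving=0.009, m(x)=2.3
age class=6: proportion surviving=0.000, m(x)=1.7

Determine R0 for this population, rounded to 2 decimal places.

lx·mx by age: 0, 0.55, 0.5038, 0.132, 0.0693, 0.0207, 0
R0 = Σ lx·mx = 1.2758 → 1.28

1.28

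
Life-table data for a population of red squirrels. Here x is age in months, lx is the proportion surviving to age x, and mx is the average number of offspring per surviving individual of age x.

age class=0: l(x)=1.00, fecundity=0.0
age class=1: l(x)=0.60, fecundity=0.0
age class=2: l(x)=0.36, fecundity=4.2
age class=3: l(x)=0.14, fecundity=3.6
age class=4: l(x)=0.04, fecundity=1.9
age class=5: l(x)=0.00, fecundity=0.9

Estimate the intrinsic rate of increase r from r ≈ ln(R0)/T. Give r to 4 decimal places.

0.3190

R0 = Σ lx·mx = 0 + 0 + 1.512 + 0.504 + 0.076 + 0 = 2.092
Σ x·lx·mx = 4.84; T = 4.84/2.092 = 2.31358…
r ≈ ln(R0)/T = ln(2.092)/2.31358… = 0.319039… → 0.3190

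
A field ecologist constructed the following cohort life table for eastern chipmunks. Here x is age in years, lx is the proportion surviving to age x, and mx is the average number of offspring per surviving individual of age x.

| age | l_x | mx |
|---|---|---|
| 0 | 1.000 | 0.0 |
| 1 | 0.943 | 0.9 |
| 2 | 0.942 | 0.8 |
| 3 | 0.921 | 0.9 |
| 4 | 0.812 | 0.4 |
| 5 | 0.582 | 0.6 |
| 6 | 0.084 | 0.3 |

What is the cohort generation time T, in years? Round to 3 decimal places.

2.568

lx·mx: 0, 0.8487, 0.7536, 0.8289, 0.3248, 0.3492, 0.0252 → R0 = 3.1304
x·lx·mx: 0, 0.8487, 1.5072, 2.4867, 1.2992, 1.746, 0.1512 → Σ = 8.039
T = 8.039 / 3.1304 = 2.568042… → 2.568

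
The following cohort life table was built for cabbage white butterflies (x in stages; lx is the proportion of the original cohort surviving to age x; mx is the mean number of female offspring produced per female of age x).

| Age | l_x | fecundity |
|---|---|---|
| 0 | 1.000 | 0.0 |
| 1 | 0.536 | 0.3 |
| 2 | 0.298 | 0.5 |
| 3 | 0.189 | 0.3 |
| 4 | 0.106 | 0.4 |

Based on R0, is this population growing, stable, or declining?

declining

R0 = Σ lx·mx = 0 + 0.1608 + 0.149 + 0.0567 + 0.0424 = 0.4089
R0 < 1, so the population is declining.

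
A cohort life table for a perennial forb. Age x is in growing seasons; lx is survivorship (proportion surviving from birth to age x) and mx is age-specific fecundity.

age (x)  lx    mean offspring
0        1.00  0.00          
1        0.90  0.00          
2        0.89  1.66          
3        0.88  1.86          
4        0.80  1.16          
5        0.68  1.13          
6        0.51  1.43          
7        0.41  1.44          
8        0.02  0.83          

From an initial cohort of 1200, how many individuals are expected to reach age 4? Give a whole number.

960

Expected survivors = N0 · l_4 = 1200 × 0.80 = 960 → 960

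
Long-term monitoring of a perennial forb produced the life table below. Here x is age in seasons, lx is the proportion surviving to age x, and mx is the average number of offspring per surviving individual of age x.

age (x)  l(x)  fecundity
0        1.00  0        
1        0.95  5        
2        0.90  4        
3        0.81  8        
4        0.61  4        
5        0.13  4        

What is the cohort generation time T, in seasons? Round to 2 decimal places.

2.46

lx·mx: 0, 4.75, 3.6, 6.48, 2.44, 0.52 → R0 = 17.79
x·lx·mx: 0, 4.75, 7.2, 19.44, 9.76, 2.6 → Σ = 43.75
T = 43.75 / 17.79 = 2.459247… → 2.46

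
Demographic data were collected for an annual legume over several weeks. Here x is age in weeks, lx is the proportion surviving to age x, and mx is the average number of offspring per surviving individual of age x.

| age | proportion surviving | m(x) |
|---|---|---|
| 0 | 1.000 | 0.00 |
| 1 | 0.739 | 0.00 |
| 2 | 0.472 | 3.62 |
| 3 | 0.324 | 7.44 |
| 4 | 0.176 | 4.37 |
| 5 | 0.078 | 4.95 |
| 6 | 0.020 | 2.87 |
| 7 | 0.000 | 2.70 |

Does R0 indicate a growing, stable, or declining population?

R0 = Σ lx·mx = 0 + 0 + 1.70864 + 2.41056 + 0.76912 + 0.3861 + 0.0574 + 0 = 5.33182
R0 > 1, so the population is growing.

growing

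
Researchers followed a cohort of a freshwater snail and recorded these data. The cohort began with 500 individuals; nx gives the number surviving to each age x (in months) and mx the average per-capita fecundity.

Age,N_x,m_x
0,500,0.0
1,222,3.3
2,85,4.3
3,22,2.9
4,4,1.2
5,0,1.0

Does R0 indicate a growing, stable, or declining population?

growing

lx = nx/n0 = nx/500: 1, 0.444, 0.17, 0.044, 0.008, 0
R0 = Σ lx·mx = 0 + 1.4652 + 0.731 + 0.1276 + 0.0096 + 0 = 2.3334
R0 > 1, so the population is growing.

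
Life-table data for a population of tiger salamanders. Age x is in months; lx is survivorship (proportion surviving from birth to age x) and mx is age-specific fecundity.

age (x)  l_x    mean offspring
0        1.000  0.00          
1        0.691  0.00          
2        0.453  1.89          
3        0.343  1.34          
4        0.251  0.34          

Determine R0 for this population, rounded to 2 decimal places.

lx·mx by age: 0, 0, 0.85617, 0.45962, 0.08534
R0 = Σ lx·mx = 1.40113 → 1.40

1.40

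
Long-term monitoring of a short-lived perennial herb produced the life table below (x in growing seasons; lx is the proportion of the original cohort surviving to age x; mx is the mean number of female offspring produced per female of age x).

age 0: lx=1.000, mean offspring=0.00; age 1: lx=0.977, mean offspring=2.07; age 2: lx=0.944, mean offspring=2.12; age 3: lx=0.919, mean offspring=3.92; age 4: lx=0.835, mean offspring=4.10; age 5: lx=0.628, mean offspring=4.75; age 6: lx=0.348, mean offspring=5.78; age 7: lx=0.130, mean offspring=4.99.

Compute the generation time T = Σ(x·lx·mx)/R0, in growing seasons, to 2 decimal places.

3.72

lx·mx: 0, 2.02239, 2.00128, 3.60248, 3.4235, 2.983, 2.01144, 0.6487 → R0 = 16.69279
x·lx·mx: 0, 2.02239, 4.00256, 10.80744, 13.694, 14.915, 12.06864, 4.5409 → Σ = 62.05093
T = 62.05093 / 16.69279 = 3.717229… → 3.72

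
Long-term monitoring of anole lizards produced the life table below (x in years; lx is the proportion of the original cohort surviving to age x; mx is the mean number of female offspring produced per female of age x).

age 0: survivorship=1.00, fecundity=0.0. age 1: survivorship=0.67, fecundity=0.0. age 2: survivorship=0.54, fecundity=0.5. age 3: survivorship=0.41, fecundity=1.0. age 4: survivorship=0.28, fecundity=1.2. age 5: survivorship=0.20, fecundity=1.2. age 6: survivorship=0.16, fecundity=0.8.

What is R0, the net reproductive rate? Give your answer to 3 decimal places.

1.384

lx·mx by age: 0, 0, 0.27, 0.41, 0.336, 0.24, 0.128
R0 = Σ lx·mx = 1.384 → 1.384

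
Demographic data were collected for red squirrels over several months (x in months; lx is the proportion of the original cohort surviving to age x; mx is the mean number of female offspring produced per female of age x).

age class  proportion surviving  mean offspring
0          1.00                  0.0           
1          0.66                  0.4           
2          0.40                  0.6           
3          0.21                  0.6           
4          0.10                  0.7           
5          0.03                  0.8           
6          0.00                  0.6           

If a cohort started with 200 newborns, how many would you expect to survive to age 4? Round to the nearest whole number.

20

Expected survivors = N0 · l_4 = 200 × 0.10 = 20 → 20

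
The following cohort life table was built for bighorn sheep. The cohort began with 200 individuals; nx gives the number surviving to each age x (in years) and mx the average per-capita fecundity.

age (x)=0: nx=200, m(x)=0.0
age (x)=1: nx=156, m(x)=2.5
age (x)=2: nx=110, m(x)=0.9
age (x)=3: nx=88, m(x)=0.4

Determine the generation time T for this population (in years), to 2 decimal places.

1.32

lx = nx/n0 = nx/200: 1, 0.78, 0.55, 0.44
lx·mx: 0, 1.95, 0.495, 0.176 → R0 = 2.621
x·lx·mx: 0, 1.95, 0.99, 0.528 → Σ = 3.468
T = 3.468 / 2.621 = 1.323159… → 1.32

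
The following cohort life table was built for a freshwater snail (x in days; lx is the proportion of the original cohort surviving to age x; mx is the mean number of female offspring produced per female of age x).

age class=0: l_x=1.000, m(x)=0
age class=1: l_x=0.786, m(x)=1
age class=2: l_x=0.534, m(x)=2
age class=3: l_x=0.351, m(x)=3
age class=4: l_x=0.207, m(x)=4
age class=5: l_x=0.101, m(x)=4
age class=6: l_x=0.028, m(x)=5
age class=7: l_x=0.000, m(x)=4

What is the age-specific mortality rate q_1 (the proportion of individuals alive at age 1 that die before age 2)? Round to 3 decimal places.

0.321

q_1 = (l_1 − l_2) / l_1 = (0.786 − 0.534) / 0.786
     = 0.252 / 0.786 = 0.320611… → 0.321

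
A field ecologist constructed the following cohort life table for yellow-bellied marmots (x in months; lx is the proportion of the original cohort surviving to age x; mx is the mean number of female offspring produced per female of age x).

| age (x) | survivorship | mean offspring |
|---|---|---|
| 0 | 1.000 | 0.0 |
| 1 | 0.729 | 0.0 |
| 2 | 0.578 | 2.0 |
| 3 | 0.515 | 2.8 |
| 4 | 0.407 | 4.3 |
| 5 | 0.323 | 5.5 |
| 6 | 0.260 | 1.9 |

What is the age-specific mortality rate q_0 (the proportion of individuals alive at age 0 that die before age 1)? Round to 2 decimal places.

q_0 = (l_0 − l_1) / l_0 = (1 − 0.729) / 1
     = 0.271 / 1 = 0.271 → 0.27

0.27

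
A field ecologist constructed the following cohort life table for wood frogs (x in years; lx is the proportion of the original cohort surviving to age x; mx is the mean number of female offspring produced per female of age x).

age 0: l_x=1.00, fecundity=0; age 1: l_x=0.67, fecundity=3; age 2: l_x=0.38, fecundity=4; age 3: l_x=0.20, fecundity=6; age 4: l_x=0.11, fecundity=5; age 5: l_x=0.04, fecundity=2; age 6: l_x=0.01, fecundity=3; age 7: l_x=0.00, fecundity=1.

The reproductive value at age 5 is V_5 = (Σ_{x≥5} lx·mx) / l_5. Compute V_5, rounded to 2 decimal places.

2.75

lx·mx for x ≥ 5: 0.08, 0.03, 0 → sum = 0.11
V_5 = 0.11 / l_5 = 0.11 / 0.04 = 2.75 → 2.75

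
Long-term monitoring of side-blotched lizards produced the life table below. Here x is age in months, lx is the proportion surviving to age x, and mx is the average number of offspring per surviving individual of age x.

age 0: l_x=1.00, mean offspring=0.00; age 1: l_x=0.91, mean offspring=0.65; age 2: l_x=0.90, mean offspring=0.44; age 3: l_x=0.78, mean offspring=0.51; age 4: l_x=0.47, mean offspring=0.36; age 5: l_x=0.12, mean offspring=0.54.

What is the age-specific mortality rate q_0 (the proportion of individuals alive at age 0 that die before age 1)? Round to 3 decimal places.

0.090

q_0 = (l_0 − l_1) / l_0 = (1 − 0.91) / 1
     = 0.09 / 1 = 0.09 → 0.090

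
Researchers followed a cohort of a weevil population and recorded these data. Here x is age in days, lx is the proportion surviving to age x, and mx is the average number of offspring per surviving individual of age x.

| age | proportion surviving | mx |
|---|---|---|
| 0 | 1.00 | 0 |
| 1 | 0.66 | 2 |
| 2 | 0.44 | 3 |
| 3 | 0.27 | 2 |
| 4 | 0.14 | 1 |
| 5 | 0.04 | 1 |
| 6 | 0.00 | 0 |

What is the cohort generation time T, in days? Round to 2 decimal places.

lx·mx: 0, 1.32, 1.32, 0.54, 0.14, 0.04, 0 → R0 = 3.36
x·lx·mx: 0, 1.32, 2.64, 1.62, 0.56, 0.2, 0 → Σ = 6.34
T = 6.34 / 3.36 = 1.886905… → 1.89

1.89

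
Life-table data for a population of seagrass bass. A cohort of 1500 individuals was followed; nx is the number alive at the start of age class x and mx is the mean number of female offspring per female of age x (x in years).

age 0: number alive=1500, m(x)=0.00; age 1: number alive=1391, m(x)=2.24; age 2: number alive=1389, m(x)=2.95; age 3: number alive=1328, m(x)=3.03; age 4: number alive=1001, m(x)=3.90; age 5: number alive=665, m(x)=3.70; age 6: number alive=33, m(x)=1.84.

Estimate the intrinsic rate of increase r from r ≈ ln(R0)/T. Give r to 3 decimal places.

lx = nx/n0 = nx/1500: 1, 0.92733…, 0.926, 0.88533…, 0.66733…, 0.44333…, 0.022
R0 = Σ lx·mx = 0 + 2.07723… + 2.7317 + 2.68256… + 2.6026… + 1.64033… + 0.04048 = 11.7749…
Σ x·lx·mx = 34.443253…; T = 34.443253…/11.7749… = 2.92514…
r ≈ ln(R0)/T = ln(11.7749…)/2.92514… = 0.84303… → 0.843

0.843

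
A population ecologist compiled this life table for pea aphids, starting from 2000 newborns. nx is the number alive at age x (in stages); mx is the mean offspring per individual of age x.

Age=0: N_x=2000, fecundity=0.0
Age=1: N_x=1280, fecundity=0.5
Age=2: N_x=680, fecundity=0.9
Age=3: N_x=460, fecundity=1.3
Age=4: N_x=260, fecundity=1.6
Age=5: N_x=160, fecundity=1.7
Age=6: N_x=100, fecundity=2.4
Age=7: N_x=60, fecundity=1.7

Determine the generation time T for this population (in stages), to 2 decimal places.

3.07

lx = nx/n0 = nx/2000: 1, 0.64, 0.34, 0.23, 0.13, 0.08, 0.05, 0.03
lx·mx: 0, 0.32, 0.306, 0.299, 0.208, 0.136, 0.12, 0.051 → R0 = 1.44
x·lx·mx: 0, 0.32, 0.612, 0.897, 0.832, 0.68, 0.72, 0.357 → Σ = 4.418
T = 4.418 / 1.44 = 3.068056… → 3.07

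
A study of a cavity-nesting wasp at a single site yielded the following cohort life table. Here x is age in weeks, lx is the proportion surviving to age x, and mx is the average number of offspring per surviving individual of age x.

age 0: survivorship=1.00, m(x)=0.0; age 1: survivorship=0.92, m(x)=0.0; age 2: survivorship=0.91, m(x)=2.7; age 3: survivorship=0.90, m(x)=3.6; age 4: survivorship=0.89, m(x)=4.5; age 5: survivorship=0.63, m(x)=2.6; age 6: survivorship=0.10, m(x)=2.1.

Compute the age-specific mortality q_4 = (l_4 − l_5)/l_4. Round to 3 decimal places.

0.292

q_4 = (l_4 − l_5) / l_4 = (0.89 − 0.63) / 0.89
     = 0.26 / 0.89 = 0.292135… → 0.292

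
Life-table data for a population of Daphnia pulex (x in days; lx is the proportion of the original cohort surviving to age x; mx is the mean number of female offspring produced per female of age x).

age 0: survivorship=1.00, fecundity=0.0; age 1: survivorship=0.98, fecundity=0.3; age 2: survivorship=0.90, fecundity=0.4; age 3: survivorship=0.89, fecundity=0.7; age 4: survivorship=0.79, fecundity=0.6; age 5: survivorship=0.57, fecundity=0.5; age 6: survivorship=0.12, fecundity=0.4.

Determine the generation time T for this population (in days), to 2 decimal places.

3.12

lx·mx: 0, 0.294, 0.36, 0.623, 0.474, 0.285, 0.048 → R0 = 2.084
x·lx·mx: 0, 0.294, 0.72, 1.869, 1.896, 1.425, 0.288 → Σ = 6.492
T = 6.492 / 2.084 = 3.115163… → 3.12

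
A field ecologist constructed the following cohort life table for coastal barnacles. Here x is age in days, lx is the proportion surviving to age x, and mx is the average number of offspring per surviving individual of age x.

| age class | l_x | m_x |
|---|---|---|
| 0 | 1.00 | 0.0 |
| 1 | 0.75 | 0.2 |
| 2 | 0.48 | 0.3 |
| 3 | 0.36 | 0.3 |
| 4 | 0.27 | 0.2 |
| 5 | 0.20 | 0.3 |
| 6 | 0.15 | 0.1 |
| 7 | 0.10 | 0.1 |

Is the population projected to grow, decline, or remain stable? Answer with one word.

R0 = Σ lx·mx = 0 + 0.15 + 0.144 + 0.108 + 0.054 + 0.06 + 0.015 + 0.01 = 0.541
R0 < 1, so the population is declining.

declining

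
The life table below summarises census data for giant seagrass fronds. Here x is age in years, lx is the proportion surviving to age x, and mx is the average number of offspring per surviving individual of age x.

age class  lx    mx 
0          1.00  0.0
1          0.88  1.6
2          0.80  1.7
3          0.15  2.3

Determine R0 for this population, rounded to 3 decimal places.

3.113

lx·mx by age: 0, 1.408, 1.36, 0.345
R0 = Σ lx·mx = 3.113 → 3.113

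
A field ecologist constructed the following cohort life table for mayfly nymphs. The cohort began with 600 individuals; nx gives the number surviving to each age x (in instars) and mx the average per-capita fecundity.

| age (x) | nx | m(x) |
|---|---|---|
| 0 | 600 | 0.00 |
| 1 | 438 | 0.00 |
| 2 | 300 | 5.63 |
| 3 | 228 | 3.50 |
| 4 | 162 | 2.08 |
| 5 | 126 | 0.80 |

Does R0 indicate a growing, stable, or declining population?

lx = nx/n0 = nx/600: 1, 0.73, 0.5, 0.38, 0.27, 0.21
R0 = Σ lx·mx = 0 + 0 + 2.815 + 1.33 + 0.5616 + 0.168 = 4.8746
R0 > 1, so the population is growing.

growing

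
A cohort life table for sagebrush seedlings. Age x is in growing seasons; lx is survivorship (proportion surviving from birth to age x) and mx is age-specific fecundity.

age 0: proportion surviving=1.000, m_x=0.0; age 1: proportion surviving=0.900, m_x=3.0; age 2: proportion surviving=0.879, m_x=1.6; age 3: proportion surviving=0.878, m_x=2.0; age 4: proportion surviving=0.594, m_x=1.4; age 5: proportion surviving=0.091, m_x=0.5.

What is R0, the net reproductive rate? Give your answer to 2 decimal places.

6.74

lx·mx by age: 0, 2.7, 1.4064, 1.756, 0.8316, 0.0455
R0 = Σ lx·mx = 6.7395 → 6.74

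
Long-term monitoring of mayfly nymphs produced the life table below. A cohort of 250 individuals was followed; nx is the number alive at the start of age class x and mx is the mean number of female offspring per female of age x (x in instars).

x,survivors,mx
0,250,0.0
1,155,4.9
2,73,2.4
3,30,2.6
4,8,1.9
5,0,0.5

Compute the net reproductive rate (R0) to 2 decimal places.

lx = nx/n0 = nx/250: 1, 0.62, 0.292, 0.12, 0.032, 0
lx·mx by age: 0, 3.038, 0.7008, 0.312, 0.0608, 0
R0 = Σ lx·mx = 4.1116 → 4.11

4.11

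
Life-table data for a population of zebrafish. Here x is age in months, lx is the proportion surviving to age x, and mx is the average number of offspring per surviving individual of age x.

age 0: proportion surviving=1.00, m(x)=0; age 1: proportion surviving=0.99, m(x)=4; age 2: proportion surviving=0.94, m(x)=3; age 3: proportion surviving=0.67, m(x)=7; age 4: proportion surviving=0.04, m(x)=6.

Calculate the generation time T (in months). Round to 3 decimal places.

2.103

lx·mx: 0, 3.96, 2.82, 4.69, 0.24 → R0 = 11.71
x·lx·mx: 0, 3.96, 5.64, 14.07, 0.96 → Σ = 24.63
T = 24.63 / 11.71 = 2.10333… → 2.103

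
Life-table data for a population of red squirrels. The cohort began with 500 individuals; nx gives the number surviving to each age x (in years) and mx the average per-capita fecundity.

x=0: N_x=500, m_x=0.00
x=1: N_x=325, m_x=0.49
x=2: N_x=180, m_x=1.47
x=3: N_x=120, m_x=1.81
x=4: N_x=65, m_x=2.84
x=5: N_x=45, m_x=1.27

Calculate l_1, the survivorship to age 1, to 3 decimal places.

0.650

l_1 = n_1/n_0 = 325/500 = 0.65 → 0.650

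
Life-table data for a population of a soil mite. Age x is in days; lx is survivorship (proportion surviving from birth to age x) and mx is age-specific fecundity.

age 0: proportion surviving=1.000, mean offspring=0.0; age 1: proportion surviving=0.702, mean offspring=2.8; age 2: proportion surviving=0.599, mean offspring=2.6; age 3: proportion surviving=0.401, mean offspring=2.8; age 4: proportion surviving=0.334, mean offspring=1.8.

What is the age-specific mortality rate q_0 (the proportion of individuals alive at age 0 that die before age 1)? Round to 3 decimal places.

0.298

q_0 = (l_0 − l_1) / l_0 = (1 − 0.702) / 1
     = 0.298 / 1 = 0.298 → 0.298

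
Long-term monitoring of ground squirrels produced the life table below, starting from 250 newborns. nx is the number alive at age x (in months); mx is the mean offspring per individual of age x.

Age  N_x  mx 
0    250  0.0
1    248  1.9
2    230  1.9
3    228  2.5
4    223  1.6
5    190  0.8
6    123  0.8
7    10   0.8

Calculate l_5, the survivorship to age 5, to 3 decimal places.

0.760

l_5 = n_5/n_0 = 190/250 = 0.76 → 0.760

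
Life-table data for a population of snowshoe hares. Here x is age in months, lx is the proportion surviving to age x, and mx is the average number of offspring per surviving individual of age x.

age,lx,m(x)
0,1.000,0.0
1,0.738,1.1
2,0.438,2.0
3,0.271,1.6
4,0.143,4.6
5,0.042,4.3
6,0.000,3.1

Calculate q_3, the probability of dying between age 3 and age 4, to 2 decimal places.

q_3 = (l_3 − l_4) / l_3 = (0.271 − 0.143) / 0.271
     = 0.128 / 0.271 = 0.472325… → 0.47

0.47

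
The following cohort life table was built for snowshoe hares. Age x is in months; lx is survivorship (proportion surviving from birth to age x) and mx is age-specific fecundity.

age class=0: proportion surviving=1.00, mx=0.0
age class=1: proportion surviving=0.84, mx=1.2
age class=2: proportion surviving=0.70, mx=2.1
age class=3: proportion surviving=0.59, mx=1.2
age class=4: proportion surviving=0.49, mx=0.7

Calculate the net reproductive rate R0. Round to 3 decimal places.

3.529

lx·mx by age: 0, 1.008, 1.47, 0.708, 0.343
R0 = Σ lx·mx = 3.529 → 3.529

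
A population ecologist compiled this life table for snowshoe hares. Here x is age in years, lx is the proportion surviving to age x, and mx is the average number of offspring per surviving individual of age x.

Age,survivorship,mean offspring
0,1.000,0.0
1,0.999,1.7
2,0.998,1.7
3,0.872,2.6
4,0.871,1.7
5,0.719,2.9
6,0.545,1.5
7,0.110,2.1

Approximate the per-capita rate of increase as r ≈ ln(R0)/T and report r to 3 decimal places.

0.689

R0 = Σ lx·mx = 0 + 1.6983 + 1.6966 + 2.2672 + 1.4807 + 2.0851 + 0.8175 + 0.231 = 10.2764
Σ x·lx·mx = 34.7634; T = 34.7634/10.2764 = 3.38284…
r ≈ ln(R0)/T = ln(10.2764)/3.38284… = 0.68873… → 0.689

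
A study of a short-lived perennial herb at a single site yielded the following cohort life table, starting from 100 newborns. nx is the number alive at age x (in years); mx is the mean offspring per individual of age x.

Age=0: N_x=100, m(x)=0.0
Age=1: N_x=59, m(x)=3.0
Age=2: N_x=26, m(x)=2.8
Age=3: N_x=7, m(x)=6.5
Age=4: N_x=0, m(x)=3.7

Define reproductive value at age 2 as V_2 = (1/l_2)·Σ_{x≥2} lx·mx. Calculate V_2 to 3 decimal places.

lx = nx/n0 = nx/100: 1, 0.59, 0.26, 0.07, 0
lx·mx for x ≥ 2: 0.728, 0.455, 0 → sum = 1.183
V_2 = 1.183 / l_2 = 1.183 / 0.26 = 4.55 → 4.550

4.550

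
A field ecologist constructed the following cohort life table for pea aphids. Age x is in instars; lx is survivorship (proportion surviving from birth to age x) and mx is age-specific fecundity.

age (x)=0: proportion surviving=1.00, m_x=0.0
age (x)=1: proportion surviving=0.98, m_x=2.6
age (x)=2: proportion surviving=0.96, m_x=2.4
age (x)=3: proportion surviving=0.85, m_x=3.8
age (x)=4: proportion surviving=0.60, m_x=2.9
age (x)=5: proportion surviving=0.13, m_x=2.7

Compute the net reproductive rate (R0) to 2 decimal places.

10.17

lx·mx by age: 0, 2.548, 2.304, 3.23, 1.74, 0.351
R0 = Σ lx·mx = 10.173 → 10.17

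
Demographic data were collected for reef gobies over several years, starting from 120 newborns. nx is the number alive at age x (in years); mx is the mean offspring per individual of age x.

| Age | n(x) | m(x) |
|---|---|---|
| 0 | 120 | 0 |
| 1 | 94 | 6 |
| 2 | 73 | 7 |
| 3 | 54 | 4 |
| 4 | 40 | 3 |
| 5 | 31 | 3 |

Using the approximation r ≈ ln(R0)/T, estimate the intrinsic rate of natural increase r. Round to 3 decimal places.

1.196

lx = nx/n0 = nx/120: 1, 0.78333…, 0.60833…, 0.45, 0.33333…, 0.25833…
R0 = Σ lx·mx = 0 + 4.7… + 4.25833… + 1.8 + 1… + 0.775… = 12.533333…
Σ x·lx·mx = 26.491667…; T = 26.491667…/12.533333… = 2.1137…
r ≈ ln(R0)/T = ln(12.533333…)/2.1137… = 1.19619… → 1.196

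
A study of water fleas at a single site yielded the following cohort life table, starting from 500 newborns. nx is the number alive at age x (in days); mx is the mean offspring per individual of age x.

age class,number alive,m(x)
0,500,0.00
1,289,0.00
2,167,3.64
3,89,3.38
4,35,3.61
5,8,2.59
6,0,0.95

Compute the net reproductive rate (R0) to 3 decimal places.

2.112

lx = nx/n0 = nx/500: 1, 0.578, 0.334, 0.178, 0.07, 0.016, 0
lx·mx by age: 0, 0, 1.21576, 0.60164, 0.2527, 0.04144, 0
R0 = Σ lx·mx = 2.11154 → 2.112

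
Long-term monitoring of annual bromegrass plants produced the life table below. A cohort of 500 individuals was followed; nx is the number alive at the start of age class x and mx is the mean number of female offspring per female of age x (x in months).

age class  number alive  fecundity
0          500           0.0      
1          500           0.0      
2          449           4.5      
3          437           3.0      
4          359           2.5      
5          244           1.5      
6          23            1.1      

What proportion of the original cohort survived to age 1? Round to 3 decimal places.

1.000

l_1 = n_1/n_0 = 500/500 = 1 → 1.000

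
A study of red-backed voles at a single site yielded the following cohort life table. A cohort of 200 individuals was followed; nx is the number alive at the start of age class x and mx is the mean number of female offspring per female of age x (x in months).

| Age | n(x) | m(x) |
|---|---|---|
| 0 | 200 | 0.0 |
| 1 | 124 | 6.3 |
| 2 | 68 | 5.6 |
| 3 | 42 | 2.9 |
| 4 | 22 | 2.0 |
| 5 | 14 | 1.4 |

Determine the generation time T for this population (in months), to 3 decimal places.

lx = nx/n0 = nx/200: 1, 0.62, 0.34, 0.21, 0.11, 0.07
lx·mx: 0, 3.906, 1.904, 0.609, 0.22, 0.098 → R0 = 6.737
x·lx·mx: 0, 3.906, 3.808, 1.827, 0.88, 0.49 → Σ = 10.911
T = 10.911 / 6.737 = 1.619564… → 1.620

1.620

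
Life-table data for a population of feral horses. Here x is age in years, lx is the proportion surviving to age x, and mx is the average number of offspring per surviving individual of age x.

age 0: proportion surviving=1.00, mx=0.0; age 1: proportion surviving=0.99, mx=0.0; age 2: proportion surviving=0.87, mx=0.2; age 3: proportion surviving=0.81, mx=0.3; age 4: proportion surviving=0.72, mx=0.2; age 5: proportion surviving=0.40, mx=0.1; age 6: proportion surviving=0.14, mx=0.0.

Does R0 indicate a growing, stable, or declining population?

declining

R0 = Σ lx·mx = 0 + 0 + 0.174 + 0.243 + 0.144 + 0.04 + 0 = 0.601
R0 < 1, so the population is declining.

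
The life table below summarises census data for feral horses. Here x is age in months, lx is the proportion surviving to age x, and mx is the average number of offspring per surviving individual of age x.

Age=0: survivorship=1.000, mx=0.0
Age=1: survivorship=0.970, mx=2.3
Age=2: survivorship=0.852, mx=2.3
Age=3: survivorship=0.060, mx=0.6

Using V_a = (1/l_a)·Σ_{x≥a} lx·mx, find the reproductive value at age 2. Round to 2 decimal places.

2.34

lx·mx for x ≥ 2: 1.9596, 0.036 → sum = 1.9956
V_2 = 1.9956 / l_2 = 1.9956 / 0.852 = 2.342254… → 2.34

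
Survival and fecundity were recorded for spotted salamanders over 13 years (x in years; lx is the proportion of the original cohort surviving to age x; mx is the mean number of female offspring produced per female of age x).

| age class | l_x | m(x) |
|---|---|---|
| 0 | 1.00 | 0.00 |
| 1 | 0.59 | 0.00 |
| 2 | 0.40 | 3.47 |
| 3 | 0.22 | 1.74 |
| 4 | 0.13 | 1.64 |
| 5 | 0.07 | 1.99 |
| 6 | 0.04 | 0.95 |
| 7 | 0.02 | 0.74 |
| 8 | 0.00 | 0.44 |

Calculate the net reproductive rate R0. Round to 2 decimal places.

2.18

lx·mx by age: 0, 0, 1.388, 0.3828, 0.2132, 0.1393, 0.038, 0.0148, 0
R0 = Σ lx·mx = 2.1761 → 2.18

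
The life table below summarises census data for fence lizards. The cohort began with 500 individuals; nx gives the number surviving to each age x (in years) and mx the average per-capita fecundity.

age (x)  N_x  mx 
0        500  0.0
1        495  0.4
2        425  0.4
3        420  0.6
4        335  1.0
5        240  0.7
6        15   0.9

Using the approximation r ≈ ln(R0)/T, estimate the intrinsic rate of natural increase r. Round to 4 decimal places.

lx = nx/n0 = nx/500: 1, 0.99, 0.85, 0.84, 0.67, 0.48, 0.03
R0 = Σ lx·mx = 0 + 0.396 + 0.34 + 0.504 + 0.67 + 0.336 + 0.027 = 2.273
Σ x·lx·mx = 7.11; T = 7.11/2.273 = 3.12802…
r ≈ ln(R0)/T = ln(2.273)/3.12802… = 0.262498… → 0.2625

0.2625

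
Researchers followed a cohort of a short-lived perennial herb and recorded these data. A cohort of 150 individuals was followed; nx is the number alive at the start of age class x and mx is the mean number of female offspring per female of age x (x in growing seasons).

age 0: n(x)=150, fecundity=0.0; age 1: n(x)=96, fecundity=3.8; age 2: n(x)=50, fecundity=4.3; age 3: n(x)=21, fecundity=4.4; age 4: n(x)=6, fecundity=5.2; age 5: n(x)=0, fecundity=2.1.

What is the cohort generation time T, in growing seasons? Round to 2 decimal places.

lx = nx/n0 = nx/150: 1, 0.64, 0.33333…, 0.14, 0.04, 0
lx·mx: 0, 2.432, 1.433333…, 0.616, 0.208, 0 → R0 = 4.689333…
x·lx·mx: 0, 2.432, 2.866667…, 1.848, 0.832, 0 → Σ = 7.978667…
T = 7.978667… / 4.689333… = 1.70145… → 1.70

1.70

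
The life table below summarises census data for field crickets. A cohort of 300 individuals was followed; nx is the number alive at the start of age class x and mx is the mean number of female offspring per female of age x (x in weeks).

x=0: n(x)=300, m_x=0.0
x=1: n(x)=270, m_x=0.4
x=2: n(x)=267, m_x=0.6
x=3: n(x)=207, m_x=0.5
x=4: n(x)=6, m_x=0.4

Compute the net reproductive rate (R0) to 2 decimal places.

1.25

lx = nx/n0 = nx/300: 1, 0.9, 0.89, 0.69, 0.02
lx·mx by age: 0, 0.36, 0.534, 0.345, 0.008
R0 = Σ lx·mx = 1.247 → 1.25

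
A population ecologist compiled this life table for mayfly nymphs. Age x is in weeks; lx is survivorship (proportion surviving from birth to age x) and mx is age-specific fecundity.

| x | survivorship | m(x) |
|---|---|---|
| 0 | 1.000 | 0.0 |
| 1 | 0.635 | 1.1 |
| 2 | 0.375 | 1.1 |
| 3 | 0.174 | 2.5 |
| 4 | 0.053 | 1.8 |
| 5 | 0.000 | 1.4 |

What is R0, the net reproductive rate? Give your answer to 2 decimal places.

lx·mx by age: 0, 0.6985, 0.4125, 0.435, 0.0954, 0
R0 = Σ lx·mx = 1.6414 → 1.64

1.64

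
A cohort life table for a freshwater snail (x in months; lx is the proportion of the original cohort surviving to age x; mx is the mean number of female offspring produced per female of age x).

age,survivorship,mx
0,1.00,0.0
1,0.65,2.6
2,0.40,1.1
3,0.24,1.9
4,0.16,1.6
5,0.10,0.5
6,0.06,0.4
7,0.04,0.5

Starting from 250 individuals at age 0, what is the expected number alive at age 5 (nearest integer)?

25

Expected survivors = N0 · l_5 = 250 × 0.10 = 25 → 25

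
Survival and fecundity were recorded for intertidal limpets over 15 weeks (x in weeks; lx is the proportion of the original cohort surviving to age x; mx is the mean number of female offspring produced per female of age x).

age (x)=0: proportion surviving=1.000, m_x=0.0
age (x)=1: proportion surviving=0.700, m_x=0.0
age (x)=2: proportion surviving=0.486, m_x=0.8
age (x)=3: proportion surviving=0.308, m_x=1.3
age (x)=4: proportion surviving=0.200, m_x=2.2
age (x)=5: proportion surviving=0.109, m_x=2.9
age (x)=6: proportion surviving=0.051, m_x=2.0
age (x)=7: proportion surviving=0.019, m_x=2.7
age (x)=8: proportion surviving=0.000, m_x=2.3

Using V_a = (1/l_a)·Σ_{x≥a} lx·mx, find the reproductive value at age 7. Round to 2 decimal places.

2.70

lx·mx for x ≥ 7: 0.0513, 0 → sum = 0.0513
V_7 = 0.0513 / l_7 = 0.0513 / 0.019 = 2.7 → 2.70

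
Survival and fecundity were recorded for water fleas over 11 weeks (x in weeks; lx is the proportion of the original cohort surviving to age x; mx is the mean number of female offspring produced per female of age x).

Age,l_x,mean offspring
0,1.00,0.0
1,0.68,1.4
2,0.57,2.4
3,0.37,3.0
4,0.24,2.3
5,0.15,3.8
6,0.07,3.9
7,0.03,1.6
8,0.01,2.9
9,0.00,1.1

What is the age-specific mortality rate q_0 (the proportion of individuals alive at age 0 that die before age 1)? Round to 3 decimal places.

q_0 = (l_0 − l_1) / l_0 = (1 − 0.68) / 1
     = 0.32 / 1 = 0.32 → 0.320

0.320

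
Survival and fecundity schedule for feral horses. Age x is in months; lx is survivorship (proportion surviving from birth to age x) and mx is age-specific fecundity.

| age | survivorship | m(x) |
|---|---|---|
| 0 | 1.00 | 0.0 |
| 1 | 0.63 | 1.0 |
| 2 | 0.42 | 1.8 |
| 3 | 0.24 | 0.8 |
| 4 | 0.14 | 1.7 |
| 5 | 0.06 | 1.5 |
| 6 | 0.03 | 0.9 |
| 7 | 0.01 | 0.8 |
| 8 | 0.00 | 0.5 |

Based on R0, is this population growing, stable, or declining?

R0 = Σ lx·mx = 0 + 0.63 + 0.756 + 0.192 + 0.238 + 0.09 + 0.027 + 0.008 + 0 = 1.941
R0 > 1, so the population is growing.

growing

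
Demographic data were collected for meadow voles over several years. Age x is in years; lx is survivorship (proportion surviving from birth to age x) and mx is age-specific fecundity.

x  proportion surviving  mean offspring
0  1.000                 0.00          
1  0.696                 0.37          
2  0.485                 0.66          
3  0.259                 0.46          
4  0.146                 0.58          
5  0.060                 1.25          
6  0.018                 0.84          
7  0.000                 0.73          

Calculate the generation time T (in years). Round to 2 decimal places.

lx·mx: 0, 0.25752, 0.3201, 0.11914, 0.08468, 0.075, 0.01512, 0 → R0 = 0.87156
x·lx·mx: 0, 0.25752, 0.6402, 0.35742, 0.33872, 0.375, 0.09072, 0 → Σ = 2.05958
T = 2.05958 / 0.87156 = 2.363096… → 2.36

2.36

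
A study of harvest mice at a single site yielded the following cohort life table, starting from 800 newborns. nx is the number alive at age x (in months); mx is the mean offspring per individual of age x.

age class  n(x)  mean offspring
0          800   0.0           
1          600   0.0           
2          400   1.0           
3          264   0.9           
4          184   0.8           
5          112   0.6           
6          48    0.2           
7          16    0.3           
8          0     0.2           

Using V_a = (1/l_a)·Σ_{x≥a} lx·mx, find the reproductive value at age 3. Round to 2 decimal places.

1.77

lx = nx/n0 = nx/800: 1, 0.75, 0.5, 0.33, 0.23, 0.14, 0.06, 0.02, 0
lx·mx for x ≥ 3: 0.297, 0.184, 0.084, 0.012, 0.006, 0 → sum = 0.583
V_3 = 0.583 / l_3 = 0.583 / 0.33 = 1.766667… → 1.77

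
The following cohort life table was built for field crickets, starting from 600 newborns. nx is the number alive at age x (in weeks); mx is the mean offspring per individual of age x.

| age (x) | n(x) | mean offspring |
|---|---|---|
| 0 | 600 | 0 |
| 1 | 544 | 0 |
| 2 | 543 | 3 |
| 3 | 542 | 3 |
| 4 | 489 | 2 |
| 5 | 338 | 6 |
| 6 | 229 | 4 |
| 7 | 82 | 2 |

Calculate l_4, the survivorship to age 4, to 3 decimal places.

l_4 = n_4/n_0 = 489/600 = 0.815 → 0.815

0.815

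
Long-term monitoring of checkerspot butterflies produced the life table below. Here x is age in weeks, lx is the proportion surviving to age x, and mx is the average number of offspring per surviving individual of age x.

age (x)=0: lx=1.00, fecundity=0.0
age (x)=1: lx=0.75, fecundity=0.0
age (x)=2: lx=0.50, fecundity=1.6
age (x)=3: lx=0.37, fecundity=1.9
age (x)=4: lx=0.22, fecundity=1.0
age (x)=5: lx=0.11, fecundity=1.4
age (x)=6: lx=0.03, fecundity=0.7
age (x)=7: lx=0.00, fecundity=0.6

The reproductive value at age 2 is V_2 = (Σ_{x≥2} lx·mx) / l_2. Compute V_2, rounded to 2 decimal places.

3.80

lx·mx for x ≥ 2: 0.8, 0.703, 0.22, 0.154, 0.021, 0 → sum = 1.898
V_2 = 1.898 / l_2 = 1.898 / 0.5 = 3.796 → 3.80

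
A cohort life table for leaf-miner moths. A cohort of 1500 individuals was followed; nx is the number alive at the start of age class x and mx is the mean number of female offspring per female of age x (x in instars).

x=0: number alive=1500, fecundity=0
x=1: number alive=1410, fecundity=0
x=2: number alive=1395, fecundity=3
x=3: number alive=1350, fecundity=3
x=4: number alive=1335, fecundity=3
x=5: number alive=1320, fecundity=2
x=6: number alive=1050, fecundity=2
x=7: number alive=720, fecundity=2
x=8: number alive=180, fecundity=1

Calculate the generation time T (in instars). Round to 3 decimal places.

lx = nx/n0 = nx/1500: 1, 0.94, 0.93, 0.9, 0.89, 0.88, 0.7, 0.48, 0.12
lx·mx: 0, 0, 2.79, 2.7, 2.67, 1.76, 1.4, 0.96, 0.12 → R0 = 12.4
x·lx·mx: 0, 0, 5.58, 8.1, 10.68, 8.8, 8.4, 6.72, 0.96 → Σ = 49.24
T = 49.24 / 12.4 = 3.970968… → 3.971

3.971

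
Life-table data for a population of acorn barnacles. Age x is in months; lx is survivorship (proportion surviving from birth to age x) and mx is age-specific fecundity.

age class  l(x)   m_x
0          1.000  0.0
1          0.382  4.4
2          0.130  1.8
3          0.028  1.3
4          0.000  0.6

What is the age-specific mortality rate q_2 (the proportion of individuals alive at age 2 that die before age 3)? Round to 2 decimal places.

q_2 = (l_2 − l_3) / l_2 = (0.13 − 0.028) / 0.13
     = 0.102 / 0.13 = 0.784615… → 0.78

0.78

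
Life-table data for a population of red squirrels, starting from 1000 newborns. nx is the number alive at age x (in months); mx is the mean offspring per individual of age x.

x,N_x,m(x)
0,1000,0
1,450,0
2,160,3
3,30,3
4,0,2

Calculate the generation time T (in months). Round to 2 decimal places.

lx = nx/n0 = nx/1000: 1, 0.45, 0.16, 0.03, 0
lx·mx: 0, 0, 0.48, 0.09, 0 → R0 = 0.57
x·lx·mx: 0, 0, 0.96, 0.27, 0 → Σ = 1.23
T = 1.23 / 0.57 = 2.157895… → 2.16

2.16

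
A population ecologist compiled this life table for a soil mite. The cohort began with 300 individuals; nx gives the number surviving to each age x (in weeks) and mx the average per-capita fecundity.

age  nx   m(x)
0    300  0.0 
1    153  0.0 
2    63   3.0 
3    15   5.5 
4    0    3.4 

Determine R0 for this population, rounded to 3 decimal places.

lx = nx/n0 = nx/300: 1, 0.51, 0.21, 0.05, 0
lx·mx by age: 0, 0, 0.63, 0.275, 0
R0 = Σ lx·mx = 0.905 → 0.905

0.905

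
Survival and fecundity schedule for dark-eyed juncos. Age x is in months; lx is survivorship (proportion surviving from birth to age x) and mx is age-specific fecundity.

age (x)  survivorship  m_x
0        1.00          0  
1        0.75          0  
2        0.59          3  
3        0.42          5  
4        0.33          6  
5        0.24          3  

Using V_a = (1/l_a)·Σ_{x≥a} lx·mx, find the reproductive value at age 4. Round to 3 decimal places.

lx·mx for x ≥ 4: 1.98, 0.72 → sum = 2.7
V_4 = 2.7 / l_4 = 2.7 / 0.33 = 8.181818… → 8.182

8.182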